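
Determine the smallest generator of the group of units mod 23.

5

φ(23) = 23 − 1 = 22 = 2 · 11.
Test candidates g = 2, 3, … against the prime factors q ∈ {2, 11} of φ(23): g is a generator iff g^(22/q) ≢ 1 for every such q.
g = 2: 2^11 ≡ 1 — hits 1, so not a primitive root.
g = 3: 3^11 ≡ 1 — hits 1, so not a primitive root.
g = 4: 4^11 ≡ 1 — hits 1, so not a primitive root.
g = 5: 5^11 ≡ 22; 5^2 ≡ 2 — none is 1, so 5 is a primitive root.
Hence the least primitive root of 23 is 5.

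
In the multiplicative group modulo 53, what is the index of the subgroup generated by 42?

4

The order of 42 must divide φ(53) = 53 − 1 = 52 = 2^2 · 13.
Divisors of 52: 1, 2, 4, 13, 26, 52.
Compute 42^d (mod 53) for the divisors d until we hit 1:
42^1 ≡ 42 (mod 53)
42^2 ≡ 15 (mod 53)
42^4 ≡ 13 (mod 53)
42^13 ≡ 1 (mod 53) ✓
So ord_53(42) = 13, hence |⟨42⟩| = 13.
[(Z/53Z)^× : ⟨42⟩] = 52/13 = 4.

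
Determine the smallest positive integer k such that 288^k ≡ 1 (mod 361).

By Lagrange's theorem, ord_361(288) divides φ(361) = φ(19^2) = 19·(19−1) = 342 = 2 · 3^2 · 19.
Divisors of 342: 1, 2, 3, 6, 9, 18, 19, 38, 57, 114, 171, 342.
Evaluate successive powers at the divisors of 342:
288^1 ≡ 288 (mod 361)
288^2 ≡ 275 (mod 361)
288^3 ≡ 141 (mod 361)
288^6 ≡ 26 (mod 361)
288^9 ≡ 56 (mod 361)
288^18 ≡ 248 (mod 361)
288^19 ≡ 307 (mod 361)
288^38 ≡ 28 (mod 361)
288^57 ≡ 293 (mod 361)
288^114 ≡ 292 (mod 361)
288^171 ≡ 360 (mod 361)
288^342 ≡ 1 (mod 361) ✓
Hence ord(288) = 342.

342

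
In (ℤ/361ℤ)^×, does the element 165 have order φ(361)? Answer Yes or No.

φ(361) = φ(19^2) = 19·(19−1) = 342 = 2 · 3^2 · 19.
An element g generates (Z/361Z)^× iff g^(342/q) ≢ 1 (mod 361) for each prime q ∈ {2, 3, 19}.
165^171 ≡ 360 (mod 361)  [q = 2: ≢ 1 ✓]
165^114 ≡ 68 (mod 361)  [q = 3: ≢ 1 ✓]
165^18 ≡ 248 (mod 361)  [q = 19: ≢ 1 ✓]
None equal 1, so ord_361(165) = 342: 165 is a primitive root.

Yes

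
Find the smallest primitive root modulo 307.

φ(307) = 307 − 1 = 306 = 2 · 3^2 · 17.
Test candidates g = 2, 3, … against the prime factors q ∈ {2, 3, 17} of φ(307): g is a generator iff g^(306/q) ≢ 1 for every such q.
g = 2: 2^153 ≡ 306; 2^102 ≡ 1 — hits 1, so not a primitive root.
g = 3: 3^153 ≡ 306; 3^102 ≡ 1 — hits 1, so not a primitive root.
g = 4: 4^153 ≡ 1 — hits 1, so not a primitive root.
g = 5: 5^153 ≡ 306; 5^102 ≡ 289; 5^18 ≡ 81 — none is 1, so 5 is a primitive root.
Hence the least primitive root of 307 is 5.

5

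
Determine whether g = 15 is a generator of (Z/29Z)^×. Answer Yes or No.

Yes

φ(29) = 29 − 1 = 28 = 2^2 · 7.
Test 15^(28/q) mod 29 for each prime factor q of 28:
15^14 ≡ 28 (mod 29)  [q = 2: ≢ 1 ✓]
15^4 ≡ 20 (mod 29)  [q = 7: ≢ 1 ✓]
All checks pass, so 15 has order 28 and is a primitive root modulo 29.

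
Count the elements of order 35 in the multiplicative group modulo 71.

24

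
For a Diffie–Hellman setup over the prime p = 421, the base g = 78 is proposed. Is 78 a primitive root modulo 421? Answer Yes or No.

φ(421) = 421 − 1 = 420 = 2^2 · 3 · 5 · 7.
An element g generates (Z/421Z)^× iff g^(420/q) ≢ 1 (mod 421) for each prime q ∈ {2, 3, 5, 7}.
78^210 ≡ 1 (mod 421)  [q = 2: ≡ 1 ✗]
78^140 ≡ 1 (mod 421)  [q = 3: ≡ 1 ✗]
78^84 ≡ 354 (mod 421)  [q = 5: ≢ 1 ✓]
78^60 ≡ 33 (mod 421)  [q = 7: ≢ 1 ✓]
Since 78^210 ≡ 1, the order of 78 divides 210 < 420, so 78 is not a primitive root.

No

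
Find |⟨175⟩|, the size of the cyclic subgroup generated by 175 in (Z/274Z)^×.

By Lagrange's theorem, ord_274(175) divides φ(274) = φ(2)·φ(137) = 1·136 = 136 = 2^3 · 17.
Divisors of 136: 1, 2, 4, 8, 17, 34, 68, 136.
Test each divisor d:
175^1 ≡ 175
175^2 ≡ 211
175^4 ≡ 133
175^8 ≡ 153
175^17 ≡ 1
So ord_274(175) = 17.

17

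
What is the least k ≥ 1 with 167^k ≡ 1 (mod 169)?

156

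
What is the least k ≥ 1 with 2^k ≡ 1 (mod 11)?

10

Since 2 ∈ (Z/11Z)^×, its order divides φ(11) = 11 − 1 = 10 = 2 · 5.
Divisors of 10: 1, 2, 5, 10.
Evaluate successive powers at the divisors of 10:
2^1 ≡ 2 (mod 11)
2^2 ≡ 4 (mod 11)
2^5 ≡ 10 (mod 11)
2^10 ≡ 1 (mod 11) ✓
The smallest such exponent is 10, so the order of 2 is 10.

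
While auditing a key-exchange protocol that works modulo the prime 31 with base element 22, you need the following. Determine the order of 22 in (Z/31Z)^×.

30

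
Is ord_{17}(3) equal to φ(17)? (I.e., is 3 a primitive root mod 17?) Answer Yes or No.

Yes

φ(17) = 17 − 1 = 16 = 2^4.
It suffices to check that the order of 3 is not a proper divisor of 16: compute 3^(16/q) for q ∈ {2}.
3^8 ≡ 16 (mod 17)  [q = 2: ≢ 1 ✓]
Every test exponent gives a nontrivial residue, hence 3 generates the full group.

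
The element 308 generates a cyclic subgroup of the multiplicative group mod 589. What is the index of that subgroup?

By Lagrange's theorem, ord_589(308) divides φ(589) = φ(19·31) = (19−1)·(31−1) = 18·30 = 540 = 2^2 · 3^3 · 5.
Divisors of 540: 1, 2, 3, 4, 5, 6, 9, 10, 12, 15, 18, 20, 27, 30, 36, 45, 54, 60, 90, 108, 135, 180, 270, 540.
Evaluate successive powers at the divisors of 540:
308^1 ≡ 308
308^2 ≡ 35
308^3 ≡ 178
308^4 ≡ 47
308^5 ≡ 340
308^6 ≡ 467
308^9 ≡ 77
308^10 ≡ 156
308^12 ≡ 159
308^15 ≡ 30
308^18 ≡ 39
308^20 ≡ 187
308^27 ≡ 58
308^30 ≡ 311
308^36 ≡ 343
308^45 ≡ 495
308^54 ≡ 419
308^60 ≡ 125
308^90 ≡ 1
So ord_589(308) = 90, hence |⟨308⟩| = 90.
[(Z/589Z)^× : ⟨308⟩] = 540/90 = 6.

6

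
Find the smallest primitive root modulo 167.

φ(167) = 167 − 1 = 166 = 2 · 83.
g is a primitive root iff g^(166/q) ≢ 1 (mod 167) for each prime q ∈ {2, 83}.
g = 2: 2^83 ≡ 1 — hits 1, so not a primitive root.
g = 3: 3^83 ≡ 1 — hits 1, so not a primitive root.
g = 4: 4^83 ≡ 1 — hits 1, so not a primitive root.
g = 5: 5^83 ≡ 166; 5^2 ≡ 25 — none is 1, so 5 is a primitive root.
The smallest primitive root modulo 167 is 5.

5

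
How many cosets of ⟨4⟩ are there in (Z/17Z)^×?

4

The order of 4 must divide φ(17) = 17 − 1 = 16 = 2^4.
Divisors of 16: 1, 2, 4, 8, 16.
Compute 4^d (mod 17) for the divisors d until we hit 1:
4^1 ≡ 4 (mod 17)
4^2 ≡ 16 (mod 17)
4^4 ≡ 1 (mod 17) ✓
So ord_17(4) = 4, hence |⟨4⟩| = 4.
The index is φ(17) / ord(4) = 16 / 4 = 4.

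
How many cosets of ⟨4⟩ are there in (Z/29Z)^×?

2

ord(4) | φ(29) = 29 − 1 = 28 = 2^2 · 7.
Divisors of 28: 1, 2, 4, 7, 14, 28.
Compute 4^d (mod 29) for the divisors d until we hit 1:
4^1 ≡ 4
4^2 ≡ 16
4^4 ≡ 24
4^7 ≡ 28
4^14 ≡ 1
The order of 4 is 14, so the subgroup it generates has 14 elements.
The index is φ(29) / ord(4) = 28 / 14 = 2.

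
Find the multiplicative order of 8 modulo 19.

6

The order of 8 must divide φ(19) = 19 − 1 = 18 = 2 · 3^2.
Divisors of 18: 1, 2, 3, 6, 9, 18.
Compute 8^d (mod 19) for the divisors d until we hit 1:
8^1 ≡ 8 (mod 19)
8^2 ≡ 7 (mod 19)
8^3 ≡ 18 (mod 19)
8^6 ≡ 1 (mod 19) ✓
Hence ord(8) = 6.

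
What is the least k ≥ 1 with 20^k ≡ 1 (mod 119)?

16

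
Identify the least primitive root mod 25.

2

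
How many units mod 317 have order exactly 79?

78

φ(317) = 317 − 1 = 316 = 2^2 · 79.
Since (Z/317Z)^× is cyclic of order 316, the number of elements of order d is φ(d) when d | 316 and 0 otherwise.
79 | 316, and φ(79) = 79 − 1 = 78.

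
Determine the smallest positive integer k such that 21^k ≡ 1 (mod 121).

ord(21) | φ(121) = φ(11^2) = 11·(11−1) = 110 = 2 · 5 · 11.
Divisors of 110: 1, 2, 5, 10, 11, 22, 55, 110.
Test each divisor d:
21^1 ≡ 21 (mod 121)
21^2 ≡ 78 (mod 121)
21^5 ≡ 109 (mod 121)
21^10 ≡ 23 (mod 121)
21^11 ≡ 120 (mod 121)
21^22 ≡ 1 (mod 121) ✓
The smallest such exponent is 22, so the order of 21 is 22.

22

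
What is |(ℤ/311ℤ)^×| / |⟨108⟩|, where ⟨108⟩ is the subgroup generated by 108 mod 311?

2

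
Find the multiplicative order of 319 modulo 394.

The order of 319 must divide φ(394) = φ(2)·φ(197) = 1·196 = 196 = 2^2 · 7^2.
Divisors of 196: 1, 2, 4, 7, 14, 28, 49, 98, 196.
Test each divisor d:
319^1 ≡ 319 (mod 394)
319^2 ≡ 109 (mod 394)
319^4 ≡ 61 (mod 394)
319^7 ≡ 129 (mod 394)
319^14 ≡ 93 (mod 394)
319^28 ≡ 375 (mod 394)
319^49 ≡ 183 (mod 394)
319^98 ≡ 393 (mod 394)
319^196 ≡ 1 (mod 394) ✓
Hence ord(319) = 196.

196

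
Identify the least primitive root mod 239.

7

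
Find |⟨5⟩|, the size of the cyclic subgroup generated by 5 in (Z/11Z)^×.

ord(5) | φ(11) = 11 − 1 = 10 = 2 · 5.
Divisors of 10: 1, 2, 5, 10.
Check 5^d mod 11 for each divisor in increasing order:
5^1 ≡ 5
5^2 ≡ 3
5^5 ≡ 1
Therefore the multiplicative order of 5 modulo 11 is 5.

5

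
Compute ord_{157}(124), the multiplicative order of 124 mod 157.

Since 124 ∈ (Z/157Z)^×, its order divides φ(157) = 157 − 1 = 156 = 2^2 · 3 · 13.
Divisors of 156: 1, 2, 3, 4, 6, 12, 13, 26, 39, 52, 78, 156.
Test each divisor d:
124^1 ≡ 124 (mod 157)
124^2 ≡ 147 (mod 157)
124^3 ≡ 16 (mod 157)
124^4 ≡ 100 (mod 157)
124^6 ≡ 99 (mod 157)
124^12 ≡ 67 (mod 157)
124^13 ≡ 144 (mod 157)
124^26 ≡ 12 (mod 157)
124^39 ≡ 1 (mod 157) ✓
Therefore the multiplicative order of 124 modulo 157 is 39.

39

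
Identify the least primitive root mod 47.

5

φ(47) = 47 − 1 = 46 = 2 · 23.
g is a primitive root iff g^(46/q) ≢ 1 (mod 47) for each prime q ∈ {2, 23}.
g = 2: 2^23 ≡ 1 — hits 1, so not a primitive root.
g = 3: 3^23 ≡ 1 — hits 1, so not a primitive root.
g = 4: 4^23 ≡ 1 — hits 1, so not a primitive root.
g = 5: 5^23 ≡ 46; 5^2 ≡ 25 — none is 1, so 5 is a primitive root.
So 5 is the smallest generator of (Z/47Z)^×.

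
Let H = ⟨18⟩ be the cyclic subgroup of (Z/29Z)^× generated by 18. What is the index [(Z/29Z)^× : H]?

1

ord(18) | φ(29) = 29 − 1 = 28 = 2^2 · 7.
Divisors of 28: 1, 2, 4, 7, 14, 28.
Check 18^d mod 29 for each divisor in increasing order:
18^1 ≡ 18 (mod 29)
18^2 ≡ 5 (mod 29)
18^4 ≡ 25 (mod 29)
18^7 ≡ 17 (mod 29)
18^14 ≡ 28 (mod 29)
18^28 ≡ 1 (mod 29) ✓
Thus |⟨18⟩| = ord(18) = 28.
[(Z/29Z)^× : ⟨18⟩] = 28/28 = 1.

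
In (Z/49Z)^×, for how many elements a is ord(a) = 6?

2

φ(49) = φ(7^2) = 7·(7−1) = 42 = 2 · 3 · 7.
In a cyclic group of order 42, there are φ(d) elements of order d for each divisor d of 42, and zero for non-divisors.
6 = 2 · 3 divides 42, and φ(6) = 2.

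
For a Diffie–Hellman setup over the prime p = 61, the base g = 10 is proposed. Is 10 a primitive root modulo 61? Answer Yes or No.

Yes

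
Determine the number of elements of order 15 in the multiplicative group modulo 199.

0

φ(199) = 199 − 1 = 198 = 2 · 3^2 · 11.
Since (Z/199Z)^× is cyclic of order 198, the number of elements of order d is φ(d) when d | 198 and 0 otherwise.
Since 15 ∤ 198, the count is 0.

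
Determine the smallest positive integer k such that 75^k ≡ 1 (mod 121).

ord(75) | φ(121) = φ(11^2) = 11·(11−1) = 110 = 2 · 5 · 11.
Divisors of 110: 1, 2, 5, 10, 11, 22, 55, 110.
Test each divisor d:
75^1 ≡ 75 (mod 121)
75^2 ≡ 59 (mod 121)
75^5 ≡ 78 (mod 121)
75^10 ≡ 34 (mod 121)
75^11 ≡ 9 (mod 121)
75^22 ≡ 81 (mod 121)
75^55 ≡ 1 (mod 121) ✓
Hence ord(75) = 55.

55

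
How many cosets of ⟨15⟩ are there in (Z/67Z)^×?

6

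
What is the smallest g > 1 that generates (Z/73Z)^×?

φ(73) = 73 − 1 = 72 = 2^3 · 3^2.
Test candidates g = 2, 3, … against the prime factors q ∈ {2, 3} of φ(73): g is a generator iff g^(72/q) ≢ 1 for every such q.
g = 2: 2^36 ≡ 1 — hits 1, so not a primitive root.
g = 3: 3^36 ≡ 1 — hits 1, so not a primitive root.
g = 4: 4^36 ≡ 1 — hits 1, so not a primitive root.
g = 5: 5^36 ≡ 72; 5^24 ≡ 8 — none is 1, so 5 is a primitive root.
So 5 is the smallest generator of (Z/73Z)^×.

5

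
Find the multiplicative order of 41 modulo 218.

The order of 41 must divide φ(218) = φ(2)·φ(109) = 1·108 = 108 = 2^2 · 3^3.
Divisors of 108: 1, 2, 3, 4, 6, 9, 12, 18, 27, 36, 54, 108.
Evaluate successive powers at the divisors of 108:
41^1 ≡ 41 (mod 218)
41^2 ≡ 155 (mod 218)
41^3 ≡ 33 (mod 218)
41^4 ≡ 45 (mod 218)
41^6 ≡ 217 (mod 218)
41^9 ≡ 185 (mod 218)
41^12 ≡ 1 (mod 218) ✓
So ord_218(41) = 12.

12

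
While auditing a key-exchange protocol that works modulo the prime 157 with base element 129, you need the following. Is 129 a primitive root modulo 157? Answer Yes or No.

No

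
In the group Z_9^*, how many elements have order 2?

φ(9) = φ(3^2) = 3·(3−1) = 6 = 2 · 3.
(Z/9Z)^× is cyclic (|G| = 6); a cyclic group of order m has exactly φ(d) elements of each order d | m, and none otherwise.
2 | 6, and φ(2) = 2 − 1 = 1.

1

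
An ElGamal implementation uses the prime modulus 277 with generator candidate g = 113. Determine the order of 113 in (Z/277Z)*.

Since 113 ∈ (Z/277Z)^×, its order divides φ(277) = 277 − 1 = 276 = 2^2 · 3 · 23.
Divisors of 276: 1, 2, 3, 4, 6, 12, 23, 46, 69, 92, 138, 276.
Evaluate successive powers at the divisors of 276:
113^1 ≡ 113 (mod 277)
113^2 ≡ 27 (mod 277)
113^3 ≡ 4 (mod 277)
113^4 ≡ 175 (mod 277)
113^6 ≡ 16 (mod 277)
113^12 ≡ 256 (mod 277)
113^23 ≡ 276 (mod 277)
113^46 ≡ 1 (mod 277) ✓
The smallest such exponent is 46, so the order of 113 is 46.

46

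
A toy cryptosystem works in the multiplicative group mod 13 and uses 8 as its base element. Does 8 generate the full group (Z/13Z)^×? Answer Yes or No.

No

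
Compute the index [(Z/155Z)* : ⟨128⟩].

The order of 128 must divide φ(155) = φ(5·31) = (5−1)·(31−1) = 4·30 = 120 = 2^3 · 3 · 5.
Divisors of 120: 1, 2, 3, 4, 5, 6, 8, 10, 12, 15, 20, 24, 30, 40, 60, 120.
Check 128^d mod 155 for each divisor in increasing order:
128^1 ≡ 128 (mod 155)
128^2 ≡ 109 (mod 155)
128^3 ≡ 2 (mod 155)
128^4 ≡ 101 (mod 155)
128^5 ≡ 63 (mod 155)
128^6 ≡ 4 (mod 155)
128^8 ≡ 126 (mod 155)
128^10 ≡ 94 (mod 155)
128^12 ≡ 16 (mod 155)
128^15 ≡ 32 (mod 155)
128^20 ≡ 1 (mod 155) ✓
So ord_155(128) = 20, hence |⟨128⟩| = 20.
The index is φ(155) / ord(128) = 120 / 20 = 6.

6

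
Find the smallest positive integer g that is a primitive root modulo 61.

φ(61) = 61 − 1 = 60 = 2^2 · 3 · 5.
Test candidates g = 2, 3, … against the prime factors q ∈ {2, 3, 5} of φ(61): g is a generator iff g^(60/q) ≢ 1 for every such q.
g = 2: 2^30 ≡ 60; 2^20 ≡ 47; 2^12 ≡ 9 — none is 1, so 2 is a primitive root.
The smallest primitive root modulo 61 is 2.

2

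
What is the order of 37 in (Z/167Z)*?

166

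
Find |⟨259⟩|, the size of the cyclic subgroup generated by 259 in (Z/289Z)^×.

ord(259) | φ(289) = φ(17^2) = 17·(17−1) = 272 = 2^4 · 17.
Divisors of 272: 1, 2, 4, 8, 16, 17, 34, 68, 136, 272.
Check 259^d mod 289 for each divisor in increasing order:
259^1 ≡ 259
259^2 ≡ 33
259^4 ≡ 222
259^8 ≡ 154
259^16 ≡ 18
259^17 ≡ 38
259^34 ≡ 288
259^68 ≡ 1
The smallest such exponent is 68, so the order of 259 is 68.

68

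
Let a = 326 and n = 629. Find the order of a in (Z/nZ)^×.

Since 326 ∈ (Z/629Z)^×, its order divides φ(629) = φ(17·37) = (17−1)·(37−1) = 16·36 = 576 = 2^6 · 3^2.
Divisors of 576: 1, 2, 3, 4, 6, 8, 9, 12, 16, 18, 24, 32, 36, 48, 64, 72, 96, 144, 192, 288, 576.
Compute 326^d (mod 629) for the divisors d until we hit 1:
326^1 ≡ 326 (mod 629)
326^2 ≡ 604 (mod 629)
326^3 ≡ 27 (mod 629)
326^4 ≡ 625 (mod 629)
326^6 ≡ 100 (mod 629)
326^8 ≡ 16 (mod 629)
326^9 ≡ 184 (mod 629)
326^12 ≡ 565 (mod 629)
326^16 ≡ 256 (mod 629)
326^18 ≡ 519 (mod 629)
326^24 ≡ 322 (mod 629)
326^32 ≡ 120 (mod 629)
326^36 ≡ 149 (mod 629)
326^48 ≡ 528 (mod 629)
326^64 ≡ 562 (mod 629)
326^72 ≡ 186 (mod 629)
326^96 ≡ 137 (mod 629)
326^144 ≡ 1 (mod 629) ✓
Therefore the multiplicative order of 326 modulo 629 is 144.

144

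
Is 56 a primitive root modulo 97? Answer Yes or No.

Yes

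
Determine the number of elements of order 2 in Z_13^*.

1

φ(13) = 13 − 1 = 12 = 2^2 · 3.
In a cyclic group of order 12, there are φ(d) elements of order d for each divisor d of 12, and zero for non-divisors.
2 | 12, and φ(2) = 2 − 1 = 1.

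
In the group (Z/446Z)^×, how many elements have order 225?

φ(446) = φ(2)·φ(223) = 1·222 = 222 = 2 · 3 · 37.
(Z/446Z)^× is cyclic (|G| = 222); a cyclic group of order m has exactly φ(d) elements of each order d | m, and none otherwise.
Here 222 is not a multiple of 225, so there are no elements of order 225.

0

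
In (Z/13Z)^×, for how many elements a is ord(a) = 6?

φ(13) = 13 − 1 = 12 = 2^2 · 3.
In a cyclic group of order 12, there are φ(d) elements of order d for each divisor d of 12, and zero for non-divisors.
6 = 2 · 3 divides 12, and φ(6) = 2.

2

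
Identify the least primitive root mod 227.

φ(227) = 227 − 1 = 226 = 2 · 113.
g is a primitive root iff g^(226/q) ≢ 1 (mod 227) for each prime q ∈ {2, 113}.
g = 2: 2^113 ≡ 226; 2^2 ≡ 4 — none is 1, so 2 is a primitive root.
The smallest primitive root modulo 227 is 2.

2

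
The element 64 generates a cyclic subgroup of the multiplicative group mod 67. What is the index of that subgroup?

ord(64) | φ(67) = 67 − 1 = 66 = 2 · 3 · 11.
Divisors of 66: 1, 2, 3, 6, 11, 22, 33, 66.
Compute 64^d (mod 67) for the divisors d until we hit 1:
64^1 ≡ 64 (mod 67)
64^2 ≡ 9 (mod 67)
64^3 ≡ 40 (mod 67)
64^6 ≡ 59 (mod 67)
64^11 ≡ 1 (mod 67) ✓
Thus |⟨64⟩| = ord(64) = 11.
[(Z/67Z)^× : ⟨64⟩] = 66/11 = 6.

6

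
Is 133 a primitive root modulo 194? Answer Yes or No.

No

φ(194) = φ(2)·φ(97) = 1·96 = 96 = 2^5 · 3.
Test 133^(96/q) mod 194 for each prime factor q of 96:
133^48 ≡ 1 (mod 194)  [q = 2: ≡ 1 ✗]
133^32 ≡ 35 (mod 194)  [q = 3: ≢ 1 ✓]
The check at q = 2 fails, so 133 generates a proper subgroup.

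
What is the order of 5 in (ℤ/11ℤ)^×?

By Lagrange's theorem, ord_11(5) divides φ(11) = 11 − 1 = 10 = 2 · 5.
Divisors of 10: 1, 2, 5, 10.
Evaluate successive powers at the divisors of 10:
5^1 ≡ 5
5^2 ≡ 3
5^5 ≡ 1
Hence ord(5) = 5.

5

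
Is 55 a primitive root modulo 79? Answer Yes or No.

No

φ(79) = 79 − 1 = 78 = 2 · 3 · 13.
55 is a primitive root mod 79 iff 55^(φ(79)/q) ≢ 1 for every prime q | φ(79), i.e. q ∈ {2, 3, 13}.
55^39 ≡ 1 (mod 79)  [q = 2: ≡ 1 ✗]
55^26 ≡ 23 (mod 79)  [q = 3: ≢ 1 ✓]
55^6 ≡ 1 (mod 79)  [q = 13: ≡ 1 ✗]
55^39 ≡ 1 shows ord(55) | 39, strictly less than φ(79); not a primitive root.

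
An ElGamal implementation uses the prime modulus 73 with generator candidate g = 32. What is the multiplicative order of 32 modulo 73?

The order of 32 must divide φ(73) = 73 − 1 = 72 = 2^3 · 3^2.
Divisors of 72: 1, 2, 3, 4, 6, 8, 9, 12, 18, 24, 36, 72.
Test each divisor d:
32^1 ≡ 32 (mod 73)
32^2 ≡ 2 (mod 73)
32^3 ≡ 64 (mod 73)
32^4 ≡ 4 (mod 73)
32^6 ≡ 8 (mod 73)
32^8 ≡ 16 (mod 73)
32^9 ≡ 1 (mod 73) ✓
So ord_73(32) = 9.

9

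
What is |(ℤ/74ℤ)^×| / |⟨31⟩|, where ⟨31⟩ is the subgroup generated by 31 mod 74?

The order of 31 must divide φ(74) = φ(2)·φ(37) = 1·36 = 36 = 2^2 · 3^2.
Divisors of 36: 1, 2, 3, 4, 6, 9, 12, 18, 36.
Test each divisor d:
31^1 ≡ 31
31^2 ≡ 73
31^3 ≡ 43
31^4 ≡ 1
So ord_74(31) = 4, hence |⟨31⟩| = 4.
[(Z/74Z)^× : ⟨31⟩] = 36/4 = 9.

9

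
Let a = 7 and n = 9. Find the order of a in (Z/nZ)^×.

ord(7) | φ(9) = φ(3^2) = 3·(3−1) = 6 = 2 · 3.
Divisors of 6: 1, 2, 3, 6.
Compute 7^d (mod 9) for the divisors d until we hit 1:
7^1 ≡ 7
7^2 ≡ 4
7^3 ≡ 1
The smallest such exponent is 3, so the order of 7 is 3.

3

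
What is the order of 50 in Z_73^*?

Since 50 ∈ (Z/73Z)^×, its order divides φ(73) = 73 − 1 = 72 = 2^3 · 3^2.
Divisors of 72: 1, 2, 3, 4, 6, 8, 9, 12, 18, 24, 36, 72.
Compute 50^d (mod 73) for the divisors d until we hit 1:
50^1 ≡ 50
50^2 ≡ 18
50^3 ≡ 24
50^4 ≡ 32
50^6 ≡ 65
50^8 ≡ 2
50^9 ≡ 27
50^12 ≡ 64
50^18 ≡ 72
50^24 ≡ 8
50^36 ≡ 1
Therefore the multiplicative order of 50 modulo 73 is 36.

36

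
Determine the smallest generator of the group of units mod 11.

φ(11) = 11 − 1 = 10 = 2 · 5.
g is a primitive root iff g^(10/q) ≢ 1 (mod 11) for each prime q ∈ {2, 5}.
g = 2: 2^5 ≡ 10; 2^2 ≡ 4 — none is 1, so 2 is a primitive root.
Hence the least primitive root of 11 is 2.

2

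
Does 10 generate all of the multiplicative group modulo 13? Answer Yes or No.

φ(13) = 13 − 1 = 12 = 2^2 · 3.
10 is a primitive root mod 13 iff 10^(φ(13)/q) ≢ 1 for every prime q | φ(13), i.e. q ∈ {2, 3}.
10^6 ≡ 1 (mod 13)  [q = 2: ≡ 1 ✗]
10^4 ≡ 3 (mod 13)  [q = 3: ≢ 1 ✓]
10^6 ≡ 1 shows ord(10) | 6, strictly less than φ(13); not a primitive root.

No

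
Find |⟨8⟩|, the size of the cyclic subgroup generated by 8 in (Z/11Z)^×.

ord(8) | φ(11) = 11 − 1 = 10 = 2 · 5.
Divisors of 10: 1, 2, 5, 10.
Compute 8^d (mod 11) for the divisors d until we hit 1:
8^1 ≡ 8
8^2 ≡ 9
8^5 ≡ 10
8^10 ≡ 1
So ord_11(8) = 10.

10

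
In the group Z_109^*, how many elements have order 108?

36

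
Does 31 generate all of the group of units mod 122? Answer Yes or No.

φ(122) = φ(2)·φ(61) = 1·60 = 60 = 2^2 · 3 · 5.
An element g generates (Z/122Z)^× iff g^(60/q) ≢ 1 (mod 122) for each prime q ∈ {2, 3, 5}.
31^30 ≡ 121 (mod 122)  [q = 2: ≢ 1 ✓]
31^20 ≡ 13 (mod 122)  [q = 3: ≢ 1 ✓]
31^12 ≡ 95 (mod 122)  [q = 5: ≢ 1 ✓]
None equal 1, so ord_122(31) = 60: 31 is a primitive root.

Yes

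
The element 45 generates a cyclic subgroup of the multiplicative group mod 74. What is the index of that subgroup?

Since 45 ∈ (Z/74Z)^×, its order divides φ(74) = φ(2)·φ(37) = 1·36 = 36 = 2^2 · 3^2.
Divisors of 36: 1, 2, 3, 4, 6, 9, 12, 18, 36.
Evaluate successive powers at the divisors of 36:
45^1 ≡ 45 (mod 74)
45^2 ≡ 27 (mod 74)
45^3 ≡ 31 (mod 74)
45^4 ≡ 63 (mod 74)
45^6 ≡ 73 (mod 74)
45^9 ≡ 43 (mod 74)
45^12 ≡ 1 (mod 74) ✓
So ord_74(45) = 12, hence |⟨45⟩| = 12.
[(Z/74Z)^× : ⟨45⟩] = 36/12 = 3.

3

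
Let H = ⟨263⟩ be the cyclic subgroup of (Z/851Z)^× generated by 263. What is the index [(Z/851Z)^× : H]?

ord(263) | φ(851) = φ(23·37) = (23−1)·(37−1) = 22·36 = 792 = 2^3 · 3^2 · 11.
Divisors of 792: 1, 2, 3, 4, 6, 8, 9, 11, 12, 18, 22, 24, 33, 36, 44, 66, 72, 88, 99, 132, 198, 264, 396, 792.
Evaluate successive powers at the divisors of 792:
263^1 ≡ 263 (mod 851)
263^2 ≡ 238 (mod 851)
263^3 ≡ 471 (mod 851)
263^4 ≡ 478 (mod 851)
263^6 ≡ 581 (mod 851)
263^8 ≡ 416 (mod 851)
263^9 ≡ 480 (mod 851)
263^11 ≡ 206 (mod 851)
263^12 ≡ 565 (mod 851)
263^18 ≡ 630 (mod 851)
263^22 ≡ 737 (mod 851)
263^24 ≡ 100 (mod 851)
263^33 ≡ 344 (mod 851)
263^36 ≡ 334 (mod 851)
263^44 ≡ 231 (mod 851)
263^66 ≡ 47 (mod 851)
263^72 ≡ 75 (mod 851)
263^88 ≡ 599 (mod 851)
263^99 ≡ 850 (mod 851)
263^132 ≡ 507 (mod 851)
263^198 ≡ 1 (mod 851) ✓
Thus |⟨263⟩| = ord(263) = 198.
The index is φ(851) / ord(263) = 792 / 198 = 4.

4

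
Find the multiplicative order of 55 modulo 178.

Since 55 ∈ (Z/178Z)^×, its order divides φ(178) = φ(2)·φ(89) = 1·88 = 88 = 2^3 · 11.
Divisors of 88: 1, 2, 4, 8, 11, 22, 44, 88.
Check 55^d mod 178 for each divisor in increasing order:
55^1 ≡ 55 (mod 178)
55^2 ≡ 177 (mod 178)
55^4 ≡ 1 (mod 178) ✓
Therefore the multiplicative order of 55 modulo 178 is 4.

4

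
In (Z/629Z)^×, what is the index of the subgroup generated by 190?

By Lagrange's theorem, ord_629(190) divides φ(629) = φ(17·37) = (17−1)·(37−1) = 16·36 = 576 = 2^6 · 3^2.
Divisors of 576: 1, 2, 3, 4, 6, 8, 9, 12, 16, 18, 24, 32, 36, 48, 64, 72, 96, 144, 192, 288, 576.
Evaluate successive powers at the divisors of 576:
190^1 ≡ 190
190^2 ≡ 247
190^3 ≡ 384
190^4 ≡ 625
190^6 ≡ 270
190^8 ≡ 16
190^9 ≡ 524
190^12 ≡ 565
190^16 ≡ 256
190^18 ≡ 332
190^24 ≡ 322
190^32 ≡ 120
190^36 ≡ 149
190^48 ≡ 528
190^64 ≡ 562
190^72 ≡ 186
190^96 ≡ 137
190^144 ≡ 1
Thus |⟨190⟩| = ord(190) = 144.
Index = |(Z/629Z)^×| / |⟨190⟩| = 576 / 144 = 4.

4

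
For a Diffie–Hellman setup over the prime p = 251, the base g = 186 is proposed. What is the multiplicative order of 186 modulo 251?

ord(186) | φ(251) = 251 − 1 = 250 = 2 · 5^3.
Divisors of 250: 1, 2, 5, 10, 25, 50, 125, 250.
Test each divisor d:
186^1 ≡ 186 (mod 251)
186^2 ≡ 209 (mod 251)
186^5 ≡ 47 (mod 251)
186^10 ≡ 201 (mod 251)
186^25 ≡ 32 (mod 251)
186^50 ≡ 20 (mod 251)
186^125 ≡ 250 (mod 251)
186^250 ≡ 1 (mod 251) ✓
Hence ord(186) = 250.

250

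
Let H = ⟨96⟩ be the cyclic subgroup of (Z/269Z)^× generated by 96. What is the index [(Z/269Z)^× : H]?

2

ord(96) | φ(269) = 269 − 1 = 268 = 2^2 · 67.
Divisors of 268: 1, 2, 4, 67, 134, 268.
Test each divisor d:
96^1 ≡ 96
96^2 ≡ 70
96^4 ≡ 58
96^67 ≡ 268
96^134 ≡ 1
So ord_269(96) = 134, hence |⟨96⟩| = 134.
[(Z/269Z)^× : ⟨96⟩] = 268/134 = 2.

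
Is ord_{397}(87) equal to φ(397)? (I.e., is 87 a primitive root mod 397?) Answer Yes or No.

φ(397) = 397 − 1 = 396 = 2^2 · 3^2 · 11.
It suffices to check that the order of 87 is not a proper divisor of 396: compute 87^(396/q) for q ∈ {2, 3, 11}.
87^198 ≡ 1 (mod 397)  [q = 2: ≡ 1 ✗]
87^132 ≡ 362 (mod 397)  [q = 3: ≢ 1 ✓]
87^36 ≡ 167 (mod 397)  [q = 11: ≢ 1 ✓]
87^198 ≡ 1 shows ord(87) | 198, strictly less than φ(397); not a primitive root.

No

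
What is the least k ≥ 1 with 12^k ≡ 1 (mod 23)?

11

The order of 12 must divide φ(23) = 23 − 1 = 22 = 2 · 11.
Divisors of 22: 1, 2, 11, 22.
Evaluate successive powers at the divisors of 22:
12^1 ≡ 12
12^2 ≡ 6
12^11 ≡ 1
The smallest such exponent is 11, so the order of 12 is 11.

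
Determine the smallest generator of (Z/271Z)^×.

6

φ(271) = 271 − 1 = 270 = 2 · 3^3 · 5.
g is a primitive root iff g^(270/q) ≢ 1 (mod 271) for each prime q ∈ {2, 3, 5}.
g = 2: 2^135 ≡ 1 — hits 1, so not a primitive root.
g = 3: 3^135 ≡ 270; 3^90 ≡ 1 — hits 1, so not a primitive root.
g = 4: 4^135 ≡ 1 — hits 1, so not a primitive root.
g = 5: 5^135 ≡ 1 — hits 1, so not a primitive root.
g = 6: 6^135 ≡ 270; 6^90 ≡ 242; 6^54 ≡ 10 — none is 1, so 6 is a primitive root.
Hence the least primitive root of 271 is 6.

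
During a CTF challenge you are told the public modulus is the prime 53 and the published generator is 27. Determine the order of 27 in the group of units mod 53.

The order of 27 must divide φ(53) = 53 − 1 = 52 = 2^2 · 13.
Divisors of 52: 1, 2, 4, 13, 26, 52.
Check 27^d mod 53 for each divisor in increasing order:
27^1 ≡ 27 (mod 53)
27^2 ≡ 40 (mod 53)
27^4 ≡ 10 (mod 53)
27^13 ≡ 23 (mod 53)
27^26 ≡ 52 (mod 53)
27^52 ≡ 1 (mod 53) ✓
The smallest such exponent is 52, so the order of 27 is 52.

52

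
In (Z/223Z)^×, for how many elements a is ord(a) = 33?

φ(223) = 223 − 1 = 222 = 2 · 3 · 37.
In a cyclic group of order 222, there are φ(d) elements of order d for each divisor d of 222, and zero for non-divisors.
Since 33 ∤ 222, the count is 0.

0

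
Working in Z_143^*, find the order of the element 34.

ord(34) | φ(143) = φ(11·13) = (11−1)·(13−1) = 10·12 = 120 = 2^3 · 3 · 5.
Divisors of 120: 1, 2, 3, 4, 5, 6, 8, 10, 12, 15, 20, 24, 30, 40, 60, 120.
Test each divisor d:
34^1 ≡ 34
34^2 ≡ 12
34^3 ≡ 122
34^4 ≡ 1
Hence ord(34) = 4.

4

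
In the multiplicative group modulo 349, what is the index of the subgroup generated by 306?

1

By Lagrange's theorem, ord_349(306) divides φ(349) = 349 − 1 = 348 = 2^2 · 3 · 29.
Divisors of 348: 1, 2, 3, 4, 6, 12, 29, 58, 87, 116, 174, 348.
Test each divisor d:
306^1 ≡ 306 (mod 349)
306^2 ≡ 104 (mod 349)
306^3 ≡ 65 (mod 349)
306^4 ≡ 346 (mod 349)
306^6 ≡ 37 (mod 349)
306^12 ≡ 322 (mod 349)
306^29 ≡ 160 (mod 349)
306^58 ≡ 123 (mod 349)
306^87 ≡ 136 (mod 349)
306^116 ≡ 122 (mod 349)
306^174 ≡ 348 (mod 349)
306^348 ≡ 1 (mod 349) ✓
So ord_349(306) = 348, hence |⟨306⟩| = 348.
The index is φ(349) / ord(306) = 348 / 348 = 1.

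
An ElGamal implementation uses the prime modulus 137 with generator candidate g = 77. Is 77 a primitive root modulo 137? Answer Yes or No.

No

φ(137) = 137 − 1 = 136 = 2^3 · 17.
It suffices to check that the order of 77 is not a proper divisor of 136: compute 77^(136/q) for q ∈ {2, 17}.
77^68 ≡ 1 (mod 137)  [q = 2: ≡ 1 ✗]
77^8 ≡ 133 (mod 137)  [q = 17: ≢ 1 ✓]
77^68 ≡ 1 shows ord(77) | 68, strictly less than φ(137); not a primitive root.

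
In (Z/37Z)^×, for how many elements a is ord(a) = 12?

φ(37) = 37 − 1 = 36 = 2^2 · 3^2.
Since (Z/37Z)^× is cyclic of order 36, the number of elements of order d is φ(d) when d | 36 and 0 otherwise.
12 = 2^2 · 3 divides 36, and φ(12) = 4.

4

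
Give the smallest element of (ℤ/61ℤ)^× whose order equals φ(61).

2

φ(61) = 61 − 1 = 60 = 2^2 · 3 · 5.
Test candidates g = 2, 3, … against the prime factors q ∈ {2, 3, 5} of φ(61): g is a generator iff g^(60/q) ≢ 1 for every such q.
g = 2: 2^30 ≡ 60; 2^20 ≡ 47; 2^12 ≡ 9 — none is 1, so 2 is a primitive root.
The smallest primitive root modulo 61 is 2.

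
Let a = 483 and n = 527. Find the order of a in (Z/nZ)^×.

The order of 483 must divide φ(527) = φ(17·31) = (17−1)·(31−1) = 16·30 = 480 = 2^5 · 3 · 5.
Divisors of 480: 1, 2, 3, 4, 5, 6, 8, 10, 12, 15, 16, 20, 24, 30, 32, 40, 48, 60, 80, 96, 120, 160, 240, 480.
Test each divisor d:
483^1 ≡ 483 (mod 527)
483^2 ≡ 355 (mod 527)
483^3 ≡ 190 (mod 527)
483^4 ≡ 72 (mod 527)
483^5 ≡ 521 (mod 527)
483^6 ≡ 264 (mod 527)
483^8 ≡ 441 (mod 527)
483^10 ≡ 36 (mod 527)
483^12 ≡ 132 (mod 527)
483^15 ≡ 311 (mod 527)
483^16 ≡ 18 (mod 527)
483^20 ≡ 242 (mod 527)
483^24 ≡ 33 (mod 527)
483^30 ≡ 280 (mod 527)
483^32 ≡ 324 (mod 527)
483^40 ≡ 67 (mod 527)
483^48 ≡ 35 (mod 527)
483^60 ≡ 404 (mod 527)
483^80 ≡ 273 (mod 527)
483^96 ≡ 171 (mod 527)
483^120 ≡ 373 (mod 527)
483^160 ≡ 222 (mod 527)
483^240 ≡ 1 (mod 527) ✓
Hence ord(483) = 240.

240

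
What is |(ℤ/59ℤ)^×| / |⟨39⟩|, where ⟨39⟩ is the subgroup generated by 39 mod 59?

1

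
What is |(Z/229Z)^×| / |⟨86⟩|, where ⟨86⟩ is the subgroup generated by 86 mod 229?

The order of 86 must divide φ(229) = 229 − 1 = 228 = 2^2 · 3 · 19.
Divisors of 228: 1, 2, 3, 4, 6, 12, 19, 38, 57, 76, 114, 228.
Check 86^d mod 229 for each divisor in increasing order:
86^1 ≡ 86 (mod 229)
86^2 ≡ 68 (mod 229)
86^3 ≡ 123 (mod 229)
86^4 ≡ 44 (mod 229)
86^6 ≡ 15 (mod 229)
86^12 ≡ 225 (mod 229)
86^19 ≡ 107 (mod 229)
86^38 ≡ 228 (mod 229)
86^57 ≡ 122 (mod 229)
86^76 ≡ 1 (mod 229) ✓
So ord_229(86) = 76, hence |⟨86⟩| = 76.
The index is φ(229) / ord(86) = 228 / 76 = 3.

3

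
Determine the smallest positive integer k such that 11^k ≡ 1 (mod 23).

Since 11 ∈ (Z/23Z)^×, its order divides φ(23) = 23 − 1 = 22 = 2 · 11.
Divisors of 22: 1, 2, 11, 22.
Test each divisor d:
11^1 ≡ 11 (mod 23)
11^2 ≡ 6 (mod 23)
11^11 ≡ 22 (mod 23)
11^22 ≡ 1 (mod 23) ✓
The smallest such exponent is 22, so the order of 11 is 22.

22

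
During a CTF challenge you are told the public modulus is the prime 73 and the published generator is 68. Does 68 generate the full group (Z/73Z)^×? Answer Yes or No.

Yes

φ(73) = 73 − 1 = 72 = 2^3 · 3^2.
It suffices to check that the order of 68 is not a proper divisor of 72: compute 68^(72/q) for q ∈ {2, 3}.
68^36 ≡ 72 (mod 73)  [q = 2: ≢ 1 ✓]
68^24 ≡ 8 (mod 73)  [q = 3: ≢ 1 ✓]
Every test exponent gives a nontrivial residue, hence 68 generates the full group.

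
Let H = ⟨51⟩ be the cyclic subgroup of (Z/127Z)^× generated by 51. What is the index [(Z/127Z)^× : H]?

3

By Lagrange's theorem, ord_127(51) divides φ(127) = 127 − 1 = 126 = 2 · 3^2 · 7.
Divisors of 126: 1, 2, 3, 6, 7, 9, 14, 18, 21, 42, 63, 126.
Compute 51^d (mod 127) for the divisors d until we hit 1:
51^1 ≡ 51
51^2 ≡ 61
51^3 ≡ 63
51^6 ≡ 32
51^7 ≡ 108
51^9 ≡ 111
51^14 ≡ 107
51^18 ≡ 2
51^21 ≡ 126
51^42 ≡ 1
Thus |⟨51⟩| = ord(51) = 42.
[(Z/127Z)^× : ⟨51⟩] = 126/42 = 3.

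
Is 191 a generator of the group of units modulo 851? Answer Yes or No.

851 = 23 · 37 is a product of two distinct odd primes, so (Z/851Z)^× ≅ (Z/23Z)^× × (Z/37Z)^× is not cyclic.
No primitive root modulo 851 exists; in particular 191 is not one.

No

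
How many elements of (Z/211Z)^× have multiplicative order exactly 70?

24

φ(211) = 211 − 1 = 210 = 2 · 3 · 5 · 7.
Since (Z/211Z)^× is cyclic of order 210, the number of elements of order d is φ(d) when d | 210 and 0 otherwise.
70 = 2 · 5 · 7 divides 210, and φ(70) = 24.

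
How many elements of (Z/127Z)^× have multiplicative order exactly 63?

φ(127) = 127 − 1 = 126 = 2 · 3^2 · 7.
(Z/127Z)^× is cyclic (|G| = 126); a cyclic group of order m has exactly φ(d) elements of each order d | m, and none otherwise.
63 = 3^2 · 7 divides 126, and φ(63) = 36.

36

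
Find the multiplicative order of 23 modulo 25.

Since 23 ∈ (Z/25Z)^×, its order divides φ(25) = φ(5^2) = 5·(5−1) = 20 = 2^2 · 5.
Divisors of 20: 1, 2, 4, 5, 10, 20.
Evaluate successive powers at the divisors of 20:
23^1 ≡ 23 (mod 25)
23^2 ≡ 4 (mod 25)
23^4 ≡ 16 (mod 25)
23^5 ≡ 18 (mod 25)
23^10 ≡ 24 (mod 25)
23^20 ≡ 1 (mod 25) ✓
Therefore the multiplicative order of 23 modulo 25 is 20.

20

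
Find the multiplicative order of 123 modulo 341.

10

Since 123 ∈ (Z/341Z)^×, its order divides φ(341) = φ(11·31) = (11−1)·(31−1) = 10·30 = 300 = 2^2 · 3 · 5^2.
Divisors of 300: 1, 2, 3, 4, 5, 6, 10, 12, 15, 20, 25, 30, 50, 60, 75, 100, 150, 300.
Test each divisor d:
123^1 ≡ 123 (mod 341)
123^2 ≡ 125 (mod 341)
123^3 ≡ 30 (mod 341)
123^4 ≡ 280 (mod 341)
123^5 ≡ 340 (mod 341)
123^6 ≡ 218 (mod 341)
123^10 ≡ 1 (mod 341) ✓
The smallest such exponent is 10, so the order of 123 is 10.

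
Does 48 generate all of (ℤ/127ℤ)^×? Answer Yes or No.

Yes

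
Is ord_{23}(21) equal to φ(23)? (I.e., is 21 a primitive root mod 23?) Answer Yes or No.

Yes

φ(23) = 23 − 1 = 22 = 2 · 11.
Test 21^(22/q) mod 23 for each prime factor q of 22:
21^11 ≡ 22 (mod 23)  [q = 2: ≢ 1 ✓]
21^2 ≡ 4 (mod 23)  [q = 11: ≢ 1 ✓]
None equal 1, so ord_23(21) = 22: 21 is a primitive root.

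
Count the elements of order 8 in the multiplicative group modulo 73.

4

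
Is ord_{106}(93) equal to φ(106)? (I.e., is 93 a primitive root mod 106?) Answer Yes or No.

No

φ(106) = φ(2)·φ(53) = 1·52 = 52 = 2^2 · 13.
Test 93^(52/q) mod 106 for each prime factor q of 52:
93^26 ≡ 1 (mod 106)  [q = 2: ≡ 1 ✗]
93^4 ≡ 47 (mod 106)  [q = 13: ≢ 1 ✓]
The check at q = 2 fails, so 93 generates a proper subgroup.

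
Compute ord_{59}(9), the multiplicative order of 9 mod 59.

29

ord(9) | φ(59) = 59 − 1 = 58 = 2 · 29.
Divisors of 58: 1, 2, 29, 58.
Test each divisor d:
9^1 ≡ 9 (mod 59)
9^2 ≡ 22 (mod 59)
9^29 ≡ 1 (mod 59) ✓
Hence ord(9) = 29.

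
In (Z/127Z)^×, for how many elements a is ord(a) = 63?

φ(127) = 127 − 1 = 126 = 2 · 3^2 · 7.
In a cyclic group of order 126, there are φ(d) elements of order d for each divisor d of 126, and zero for non-divisors.
63 = 3^2 · 7 divides 126, and φ(63) = 36.

36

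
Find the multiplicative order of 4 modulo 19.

9

By Lagrange's theorem, ord_19(4) divides φ(19) = 19 − 1 = 18 = 2 · 3^2.
Divisors of 18: 1, 2, 3, 6, 9, 18.
Evaluate successive powers at the divisors of 18:
4^1 ≡ 4 (mod 19)
4^2 ≡ 16 (mod 19)
4^3 ≡ 7 (mod 19)
4^6 ≡ 11 (mod 19)
4^9 ≡ 1 (mod 19) ✓
Hence ord(4) = 9.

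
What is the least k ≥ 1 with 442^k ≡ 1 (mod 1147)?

180

By Lagrange's theorem, ord_1147(442) divides φ(1147) = φ(31·37) = (31−1)·(37−1) = 30·36 = 1080 = 2^3 · 3^3 · 5.
Divisors of 1080: 1, 2, 3, 4, 5, 6, 8, 9, 10, 12, 15, 18, 20, 24, 27, 30, 36, 40, 45, 54, 60, 72, 90, 108, 120, 135, 180, 216, 270, 360, 540, 1080.
Test each divisor d:
442^1 ≡ 442 (mod 1147)
442^2 ≡ 374 (mod 1147)
442^3 ≡ 140 (mod 1147)
442^4 ≡ 1089 (mod 1147)
442^5 ≡ 745 (mod 1147)
442^6 ≡ 101 (mod 1147)
442^8 ≡ 1070 (mod 1147)
442^9 ≡ 376 (mod 1147)
442^10 ≡ 1024 (mod 1147)
442^12 ≡ 1025 (mod 1147)
442^15 ≡ 125 (mod 1147)
442^18 ≡ 295 (mod 1147)
442^20 ≡ 218 (mod 1147)
442^24 ≡ 1120 (mod 1147)
442^27 ≡ 808 (mod 1147)
442^30 ≡ 714 (mod 1147)
442^36 ≡ 1000 (mod 1147)
442^40 ≡ 497 (mod 1147)
442^45 ≡ 931 (mod 1147)
442^54 ≡ 221 (mod 1147)
442^60 ≡ 528 (mod 1147)
442^72 ≡ 963 (mod 1147)
442^90 ≡ 776 (mod 1147)
442^108 ≡ 667 (mod 1147)
442^120 ≡ 63 (mod 1147)
442^135 ≡ 993 (mod 1147)
442^180 ≡ 1 (mod 1147) ✓
Hence ord(442) = 180.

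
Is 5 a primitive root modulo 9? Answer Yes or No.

φ(9) = φ(3^2) = 3·(3−1) = 6 = 2 · 3.
Test 5^(6/q) mod 9 for each prime factor q of 6:
5^3 ≡ 8 (mod 9)  [q = 2: ≢ 1 ✓]
5^2 ≡ 7 (mod 9)  [q = 3: ≢ 1 ✓]
Every test exponent gives a nontrivial residue, hence 5 generates the full group.

Yes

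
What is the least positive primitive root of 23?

φ(23) = 23 − 1 = 22 = 2 · 11.
g is a primitive root iff g^(22/q) ≢ 1 (mod 23) for each prime q ∈ {2, 11}.
g = 2: 2^11 ≡ 1 — hits 1, so not a primitive root.
g = 3: 3^11 ≡ 1 — hits 1, so not a primitive root.
g = 4: 4^11 ≡ 1 — hits 1, so not a primitive root.
g = 5: 5^11 ≡ 22; 5^2 ≡ 2 — none is 1, so 5 is a primitive root.
The smallest primitive root modulo 23 is 5.

5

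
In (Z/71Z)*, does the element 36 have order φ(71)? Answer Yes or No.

φ(71) = 71 − 1 = 70 = 2 · 5 · 7.
An element g generates (Z/71Z)^× iff g^(70/q) ≢ 1 (mod 71) for each prime q ∈ {2, 5, 7}.
36^35 ≡ 1 (mod 71)  [q = 2: ≡ 1 ✗]
36^14 ≡ 25 (mod 71)  [q = 5: ≢ 1 ✓]
36^10 ≡ 45 (mod 71)  [q = 7: ≢ 1 ✓]
Since 36^35 ≡ 1, the order of 36 divides 35 < 70, so 36 is not a primitive root.

No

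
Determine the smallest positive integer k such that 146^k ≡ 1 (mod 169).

By Lagrange's theorem, ord_169(146) divides φ(169) = φ(13^2) = 13·(13−1) = 156 = 2^2 · 3 · 13.
Divisors of 156: 1, 2, 3, 4, 6, 12, 13, 26, 39, 52, 78, 156.
Evaluate successive powers at the divisors of 156:
146^1 ≡ 146 (mod 169)
146^2 ≡ 22 (mod 169)
146^3 ≡ 1 (mod 169) ✓
Hence ord(146) = 3.

3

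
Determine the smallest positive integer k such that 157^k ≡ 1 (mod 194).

96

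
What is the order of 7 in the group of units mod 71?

70

ord(7) | φ(71) = 71 − 1 = 70 = 2 · 5 · 7.
Divisors of 70: 1, 2, 5, 7, 10, 14, 35, 70.
Test each divisor d:
7^1 ≡ 7 (mod 71)
7^2 ≡ 49 (mod 71)
7^5 ≡ 51 (mod 71)
7^7 ≡ 14 (mod 71)
7^10 ≡ 45 (mod 71)
7^14 ≡ 54 (mod 71)
7^35 ≡ 70 (mod 71)
7^70 ≡ 1 (mod 71) ✓
So ord_71(7) = 70.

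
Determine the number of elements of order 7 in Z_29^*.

6

φ(29) = 29 − 1 = 28 = 2^2 · 7.
(Z/29Z)^× is cyclic (|G| = 28); a cyclic group of order m has exactly φ(d) elements of each order d | m, and none otherwise.
7 | 28, and φ(7) = 7 − 1 = 6.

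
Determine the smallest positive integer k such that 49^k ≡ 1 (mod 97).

48

Since 49 ∈ (Z/97Z)^×, its order divides φ(97) = 97 − 1 = 96 = 2^5 · 3.
Divisors of 96: 1, 2, 3, 4, 6, 8, 12, 16, 24, 32, 48, 96.
Compute 49^d (mod 97) for the divisors d until we hit 1:
49^1 ≡ 49 (mod 97)
49^2 ≡ 73 (mod 97)
49^3 ≡ 85 (mod 97)
49^4 ≡ 91 (mod 97)
49^6 ≡ 47 (mod 97)
49^8 ≡ 36 (mod 97)
49^12 ≡ 75 (mod 97)
49^16 ≡ 35 (mod 97)
49^24 ≡ 96 (mod 97)
49^32 ≡ 61 (mod 97)
49^48 ≡ 1 (mod 97) ✓
So ord_97(49) = 48.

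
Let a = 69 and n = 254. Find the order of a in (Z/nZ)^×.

63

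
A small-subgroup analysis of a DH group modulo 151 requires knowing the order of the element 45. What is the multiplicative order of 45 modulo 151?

75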